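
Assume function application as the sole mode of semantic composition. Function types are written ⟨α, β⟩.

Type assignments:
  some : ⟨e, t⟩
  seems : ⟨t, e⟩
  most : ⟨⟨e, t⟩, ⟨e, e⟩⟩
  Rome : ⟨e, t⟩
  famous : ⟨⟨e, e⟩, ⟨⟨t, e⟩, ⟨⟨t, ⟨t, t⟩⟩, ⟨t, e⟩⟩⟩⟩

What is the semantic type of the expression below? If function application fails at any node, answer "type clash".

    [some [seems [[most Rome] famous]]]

[most Rome]: ⟨⟨e, t⟩, ⟨e, e⟩⟩ applied to ⟨e, t⟩ yields ⟨e, e⟩.
[[most Rome] famous]: ⟨⟨e, e⟩, ⟨⟨t, e⟩, ⟨⟨t, ⟨t, t⟩⟩, ⟨t, e⟩⟩⟩⟩ applied to ⟨e, e⟩ yields ⟨⟨t, e⟩, ⟨⟨t, ⟨t, t⟩⟩, ⟨t, e⟩⟩⟩.
[seems [[most Rome] famous]]: ⟨⟨t, e⟩, ⟨⟨t, ⟨t, t⟩⟩, ⟨t, e⟩⟩⟩ applied to ⟨t, e⟩ yields ⟨⟨t, ⟨t, t⟩⟩, ⟨t, e⟩⟩.
[some [seems [[most Rome] famous]]]: ⟨e, t⟩ and ⟨⟨t, ⟨t, t⟩⟩, ⟨t, e⟩⟩ cannot combine by function application — type clash.

type clash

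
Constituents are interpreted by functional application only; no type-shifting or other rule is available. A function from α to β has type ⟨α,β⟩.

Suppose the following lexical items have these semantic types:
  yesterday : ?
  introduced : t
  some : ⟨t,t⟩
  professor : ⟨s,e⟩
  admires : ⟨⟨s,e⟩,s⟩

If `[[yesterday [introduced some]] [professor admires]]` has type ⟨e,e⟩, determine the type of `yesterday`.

For [[yesterday [introduced some]] [professor admires]] to have type ⟨e,e⟩ with [professor admires] of type s, [yesterday [introduced some]] must be the function: [yesterday [introduced some]] : ⟨s,⟨e,e⟩⟩.
For [yesterday [introduced some]] to have type ⟨s,⟨e,e⟩⟩ with [introduced some] of type t, yesterday must be the function: yesterday : ⟨t,⟨s,⟨e,e⟩⟩⟩.

⟨t,⟨s,⟨e,e⟩⟩⟩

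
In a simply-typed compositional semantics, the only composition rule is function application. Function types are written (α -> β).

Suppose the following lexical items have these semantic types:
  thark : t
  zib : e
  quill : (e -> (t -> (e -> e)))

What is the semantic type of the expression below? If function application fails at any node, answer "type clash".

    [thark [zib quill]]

(e -> e)

[zib quill]: functor quill : (e -> (t -> (e -> e))), argument zib : e; result (t -> (e -> e)).
[thark [zib quill]]: functor [zib quill] : (t -> (e -> e)), argument thark : t; result (e -> e).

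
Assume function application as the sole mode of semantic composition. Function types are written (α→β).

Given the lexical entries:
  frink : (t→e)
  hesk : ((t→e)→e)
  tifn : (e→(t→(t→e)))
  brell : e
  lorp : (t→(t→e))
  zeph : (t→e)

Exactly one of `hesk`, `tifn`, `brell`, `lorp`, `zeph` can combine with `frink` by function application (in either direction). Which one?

hesk — combines: hesk : ((t→e)→e) takes frink : (t→e) as argument, giving e.
tifn : (e→(t→(t→e))) — no; frink wants t, and tifn wants e.
brell : e — no; frink wants t, and brell wants nothing (atomic).
lorp : (t→(t→e)) — no; frink wants t, and lorp wants t.
zeph : (t→e) — no; frink wants t, and zeph wants t.

hesk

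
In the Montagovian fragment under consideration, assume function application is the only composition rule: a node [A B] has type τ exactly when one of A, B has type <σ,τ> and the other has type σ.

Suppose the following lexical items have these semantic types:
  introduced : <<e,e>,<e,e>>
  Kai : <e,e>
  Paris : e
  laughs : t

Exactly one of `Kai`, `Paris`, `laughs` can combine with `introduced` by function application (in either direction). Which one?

Kai — combines: introduced : <<e,e>,<e,e>> takes Kai : <e,e> as argument, giving <e,e>.
Paris : e — introduced needs <e,e>; Paris needs nothing (atomic); neither fits.
laughs : t — introduced needs <e,e>; laughs needs nothing (atomic); neither fits.

Kai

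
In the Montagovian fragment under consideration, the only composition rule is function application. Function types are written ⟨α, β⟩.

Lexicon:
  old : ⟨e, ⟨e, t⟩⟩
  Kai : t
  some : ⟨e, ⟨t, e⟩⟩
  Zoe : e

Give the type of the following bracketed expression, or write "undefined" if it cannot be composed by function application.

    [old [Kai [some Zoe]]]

⟨e, t⟩

[some Zoe]: some is ⟨e, ⟨t, e⟩⟩, Zoe is e; result ⟨t, e⟩.
[Kai [some Zoe]]: [some Zoe] is ⟨t, e⟩, Kai is t; result e.
[old [Kai [some Zoe]]]: old is ⟨e, ⟨e, t⟩⟩, [Kai [some Zoe]] is e; result ⟨e, t⟩.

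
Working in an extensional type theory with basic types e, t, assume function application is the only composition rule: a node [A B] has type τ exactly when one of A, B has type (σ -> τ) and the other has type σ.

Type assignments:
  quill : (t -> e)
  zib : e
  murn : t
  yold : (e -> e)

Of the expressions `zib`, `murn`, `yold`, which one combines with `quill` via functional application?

zib : e — quill needs t; zib needs nothing (atomic); neither fits.
murn — combines: quill : (t -> e) takes murn : t as argument, giving e.
yold : (e -> e) — quill needs t; yold needs e; neither fits.

murn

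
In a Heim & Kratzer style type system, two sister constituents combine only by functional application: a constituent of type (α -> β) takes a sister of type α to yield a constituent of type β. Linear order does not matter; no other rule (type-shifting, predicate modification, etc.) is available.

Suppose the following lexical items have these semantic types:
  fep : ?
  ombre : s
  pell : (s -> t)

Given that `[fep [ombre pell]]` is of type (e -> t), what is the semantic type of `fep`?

(t -> (e -> t))

[fep [ombre pell]] must have type (e -> t). The sister [ombre pell] has type t; that is not a function onto (e -> t), so fep must be the functor, of type (t -> (e -> t)).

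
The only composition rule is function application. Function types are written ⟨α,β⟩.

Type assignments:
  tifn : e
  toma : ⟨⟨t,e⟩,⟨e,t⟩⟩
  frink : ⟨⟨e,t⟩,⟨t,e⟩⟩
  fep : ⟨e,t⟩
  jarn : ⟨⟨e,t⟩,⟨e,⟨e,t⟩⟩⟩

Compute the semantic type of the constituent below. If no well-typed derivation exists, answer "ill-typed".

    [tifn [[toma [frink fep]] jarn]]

[frink fep]: frink is ⟨⟨e,t⟩,⟨t,e⟩⟩, fep is ⟨e,t⟩; result ⟨t,e⟩.
[toma [frink fep]]: toma is ⟨⟨t,e⟩,⟨e,t⟩⟩, [frink fep] is ⟨t,e⟩; result ⟨e,t⟩.
[[toma [frink fep]] jarn]: jarn is ⟨⟨e,t⟩,⟨e,⟨e,t⟩⟩⟩, [toma [frink fep]] is ⟨e,t⟩; result ⟨e,⟨e,t⟩⟩.
[tifn [[toma [frink fep]] jarn]]: [[toma [frink fep]] jarn] is ⟨e,⟨e,t⟩⟩, tifn is e; result ⟨e,t⟩.

⟨e,t⟩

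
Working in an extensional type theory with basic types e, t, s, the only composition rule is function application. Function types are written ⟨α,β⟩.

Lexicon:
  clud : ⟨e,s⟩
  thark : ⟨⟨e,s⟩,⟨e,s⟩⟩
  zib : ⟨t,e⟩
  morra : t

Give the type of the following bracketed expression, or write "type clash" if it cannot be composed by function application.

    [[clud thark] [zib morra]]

[clud thark]: thark is ⟨⟨e,s⟩,⟨e,s⟩⟩, clud is ⟨e,s⟩; result ⟨e,s⟩.
[zib morra]: zib is ⟨t,e⟩, morra is t; result e.
[[clud thark] [zib morra]]: [clud thark] is ⟨e,s⟩, [zib morra] is e; result s.

s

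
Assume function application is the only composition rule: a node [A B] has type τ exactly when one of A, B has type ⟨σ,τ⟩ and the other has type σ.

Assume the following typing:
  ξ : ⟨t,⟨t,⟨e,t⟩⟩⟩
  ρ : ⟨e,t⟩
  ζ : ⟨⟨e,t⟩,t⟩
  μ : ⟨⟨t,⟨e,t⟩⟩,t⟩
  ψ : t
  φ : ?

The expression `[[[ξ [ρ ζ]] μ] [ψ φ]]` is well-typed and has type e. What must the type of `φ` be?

For [[[ξ [ρ ζ]] μ] [ψ φ]] to have type e with [[ξ [ρ ζ]] μ] of type t, [ψ φ] must be the function: [ψ φ] : ⟨t,e⟩.
For [ψ φ] to have type ⟨t,e⟩ with ψ of type t, φ must be the function: φ : ⟨t,⟨t,e⟩⟩.

⟨t,⟨t,e⟩⟩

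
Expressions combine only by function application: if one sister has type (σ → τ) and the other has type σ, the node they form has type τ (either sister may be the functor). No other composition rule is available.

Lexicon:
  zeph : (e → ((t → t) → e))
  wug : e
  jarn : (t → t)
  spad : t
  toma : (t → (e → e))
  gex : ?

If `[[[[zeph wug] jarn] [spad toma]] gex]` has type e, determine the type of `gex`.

(e → e)

At [[[[zeph wug] jarn] [spad toma]] gex] (required: e): [[[zeph wug] jarn] [spad toma]] is e, which is not a function with range e; hence gex is the functor — type (e → e).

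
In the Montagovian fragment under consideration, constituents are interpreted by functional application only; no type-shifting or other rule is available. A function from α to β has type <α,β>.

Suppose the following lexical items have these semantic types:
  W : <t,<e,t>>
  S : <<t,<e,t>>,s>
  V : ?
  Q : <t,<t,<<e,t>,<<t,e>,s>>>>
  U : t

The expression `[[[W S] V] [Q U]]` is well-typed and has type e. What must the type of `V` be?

<s,<<t,<<e,t>,<<t,e>,s>>>,e>>

For [[[W S] V] [Q U]] to have type e with [Q U] of type <t,<<e,t>,<<t,e>,s>>>, [[W S] V] must be the function: [[W S] V] : <<t,<<e,t>,<<t,e>,s>>>,e>.
For [[W S] V] to have type <<t,<<e,t>,<<t,e>,s>>>,e> with [W S] of type s, V must be the function: V : <s,<<t,<<e,t>,<<t,e>,s>>>,e>>.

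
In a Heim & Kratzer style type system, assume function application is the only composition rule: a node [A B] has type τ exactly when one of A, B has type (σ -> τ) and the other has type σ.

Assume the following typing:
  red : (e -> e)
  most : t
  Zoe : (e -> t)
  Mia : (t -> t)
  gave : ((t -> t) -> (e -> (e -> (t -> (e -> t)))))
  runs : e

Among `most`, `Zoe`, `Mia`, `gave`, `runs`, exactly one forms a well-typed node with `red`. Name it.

most : t — red needs e; most needs nothing (atomic); neither fits.
Zoe : (e -> t) — red needs e; Zoe needs e; neither fits.
Mia : (t -> t) — red needs e; Mia needs t; neither fits.
gave : ((t -> t) -> (e -> (e -> (t -> (e -> t))))) — red needs e; gave needs (t -> t); neither fits.
runs — combines: red : (e -> e) takes runs : e as argument, giving e.

runs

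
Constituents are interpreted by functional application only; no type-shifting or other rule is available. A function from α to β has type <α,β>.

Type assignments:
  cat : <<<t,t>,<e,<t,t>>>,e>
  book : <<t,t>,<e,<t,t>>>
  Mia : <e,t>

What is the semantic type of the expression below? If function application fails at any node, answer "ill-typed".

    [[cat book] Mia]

[cat book]: cat is <<<t,t>,<e,<t,t>>>,e>, book is <<t,t>,<e,<t,t>>>; result e.
[[cat book] Mia]: Mia is <e,t>, [cat book] is e; result t.

t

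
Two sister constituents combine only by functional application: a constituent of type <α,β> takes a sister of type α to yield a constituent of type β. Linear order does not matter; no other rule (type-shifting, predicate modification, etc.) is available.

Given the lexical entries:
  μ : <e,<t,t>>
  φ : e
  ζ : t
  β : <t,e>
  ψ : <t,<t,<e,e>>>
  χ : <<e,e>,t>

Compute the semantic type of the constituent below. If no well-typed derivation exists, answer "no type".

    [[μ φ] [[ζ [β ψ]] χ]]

[μ φ]: μ is <e,<t,t>>, φ is e; result <t,t>.
At [β ψ]: neither <t,e> nor <t,<t,<e,e>>> can take the other as argument; the node is ill-typed.

no type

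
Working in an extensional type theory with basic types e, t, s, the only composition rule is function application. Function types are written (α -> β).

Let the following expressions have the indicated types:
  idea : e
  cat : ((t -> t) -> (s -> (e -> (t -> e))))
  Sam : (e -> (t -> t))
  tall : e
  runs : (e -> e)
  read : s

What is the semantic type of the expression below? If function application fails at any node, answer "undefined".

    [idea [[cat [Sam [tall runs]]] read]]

At [tall runs], runs : (e -> e) takes tall : e, giving e.
At [Sam [tall runs]], Sam : (e -> (t -> t)) takes [tall runs] : e, giving (t -> t).
At [cat [Sam [tall runs]]], cat : ((t -> t) -> (s -> (e -> (t -> e)))) takes [Sam [tall runs]] : (t -> t), giving (s -> (e -> (t -> e))).
At [[cat [Sam [tall runs]]] read], [cat [Sam [tall runs]]] : (s -> (e -> (t -> e))) takes read : s, giving (e -> (t -> e)).
At [idea [[cat [Sam [tall runs]]] read]], [[cat [Sam [tall runs]]] read] : (e -> (t -> e)) takes idea : e, giving (t -> e).

(t -> e)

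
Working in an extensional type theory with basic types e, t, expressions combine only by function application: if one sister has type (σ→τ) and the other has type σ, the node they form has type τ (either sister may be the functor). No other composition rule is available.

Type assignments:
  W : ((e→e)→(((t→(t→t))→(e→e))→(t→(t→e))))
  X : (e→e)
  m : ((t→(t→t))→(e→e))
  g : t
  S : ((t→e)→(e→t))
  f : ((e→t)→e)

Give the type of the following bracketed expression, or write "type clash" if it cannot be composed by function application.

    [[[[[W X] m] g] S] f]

e

[W X]: ((e→e)→(((t→(t→t))→(e→e))→(t→(t→e)))) applied to (e→e) yields (((t→(t→t))→(e→e))→(t→(t→e))).
[[W X] m]: (((t→(t→t))→(e→e))→(t→(t→e))) applied to ((t→(t→t))→(e→e)) yields (t→(t→e)).
[[[W X] m] g]: (t→(t→e)) applied to t yields (t→e).
[[[[W X] m] g] S]: ((t→e)→(e→t)) applied to (t→e) yields (e→t).
[[[[[W X] m] g] S] f]: ((e→t)→e) applied to (e→t) yields e.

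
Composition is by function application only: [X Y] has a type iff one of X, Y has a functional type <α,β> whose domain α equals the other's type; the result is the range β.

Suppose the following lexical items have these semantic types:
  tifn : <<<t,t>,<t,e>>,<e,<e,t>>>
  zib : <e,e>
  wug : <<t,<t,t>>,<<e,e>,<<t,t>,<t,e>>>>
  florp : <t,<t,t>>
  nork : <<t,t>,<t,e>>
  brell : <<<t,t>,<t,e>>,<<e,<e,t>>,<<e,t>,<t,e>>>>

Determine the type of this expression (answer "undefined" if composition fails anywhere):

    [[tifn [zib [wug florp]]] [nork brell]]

<<e,t>,<t,e>>

[wug florp]: <<t,<t,t>>,<<e,e>,<<t,t>,<t,e>>>> applied to <t,<t,t>> yields <<e,e>,<<t,t>,<t,e>>>.
[zib [wug florp]]: <<e,e>,<<t,t>,<t,e>>> applied to <e,e> yields <<t,t>,<t,e>>.
[tifn [zib [wug florp]]]: <<<t,t>,<t,e>>,<e,<e,t>>> applied to <<t,t>,<t,e>> yields <e,<e,t>>.
[nork brell]: <<<t,t>,<t,e>>,<<e,<e,t>>,<<e,t>,<t,e>>>> applied to <<t,t>,<t,e>> yields <<e,<e,t>>,<<e,t>,<t,e>>>.
[[tifn [zib [wug florp]]] [nork brell]]: <<e,<e,t>>,<<e,t>,<t,e>>> applied to <e,<e,t>> yields <<e,t>,<t,e>>.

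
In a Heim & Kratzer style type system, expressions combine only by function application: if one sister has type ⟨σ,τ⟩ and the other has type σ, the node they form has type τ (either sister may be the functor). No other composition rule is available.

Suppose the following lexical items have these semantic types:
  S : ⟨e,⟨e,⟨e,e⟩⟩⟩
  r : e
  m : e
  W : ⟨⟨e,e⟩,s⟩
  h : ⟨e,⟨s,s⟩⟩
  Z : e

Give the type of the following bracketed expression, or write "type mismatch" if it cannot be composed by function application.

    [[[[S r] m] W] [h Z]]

At [S r], S : ⟨e,⟨e,⟨e,e⟩⟩⟩ takes r : e, giving ⟨e,⟨e,e⟩⟩.
At [[S r] m], [S r] : ⟨e,⟨e,e⟩⟩ takes m : e, giving ⟨e,e⟩.
At [[[S r] m] W], W : ⟨⟨e,e⟩,s⟩ takes [[S r] m] : ⟨e,e⟩, giving s.
At [h Z], h : ⟨e,⟨s,s⟩⟩ takes Z : e, giving ⟨s,s⟩.
At [[[[S r] m] W] [h Z]], [h Z] : ⟨s,s⟩ takes [[[S r] m] W] : s, giving s.

s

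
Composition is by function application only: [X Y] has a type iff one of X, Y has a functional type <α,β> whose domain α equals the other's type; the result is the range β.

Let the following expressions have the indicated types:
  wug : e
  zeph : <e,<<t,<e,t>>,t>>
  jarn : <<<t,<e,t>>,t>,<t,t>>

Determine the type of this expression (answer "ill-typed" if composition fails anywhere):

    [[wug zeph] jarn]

[wug zeph]: zeph is <e,<<t,<e,t>>,t>>, wug is e; result <<t,<e,t>>,t>.
[[wug zeph] jarn]: jarn is <<<t,<e,t>>,t>,<t,t>>, [wug zeph] is <<t,<e,t>>,t>; result <t,t>.

<t,t>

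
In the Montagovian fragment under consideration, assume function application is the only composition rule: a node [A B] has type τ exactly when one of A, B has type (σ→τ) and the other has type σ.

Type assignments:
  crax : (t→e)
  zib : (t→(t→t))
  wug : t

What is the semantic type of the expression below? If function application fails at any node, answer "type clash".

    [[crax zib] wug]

[crax zib]: (t→e) and (t→(t→t)) cannot combine by function application — type clash.

type clash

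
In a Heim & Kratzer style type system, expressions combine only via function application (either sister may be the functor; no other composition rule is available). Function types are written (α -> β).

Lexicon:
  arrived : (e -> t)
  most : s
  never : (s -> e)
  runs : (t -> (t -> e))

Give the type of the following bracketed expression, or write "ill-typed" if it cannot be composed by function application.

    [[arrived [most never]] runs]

At [most never], never : (s -> e) takes most : s, giving e.
At [arrived [most never]], arrived : (e -> t) takes [most never] : e, giving t.
At [[arrived [most never]] runs], runs : (t -> (t -> e)) takes [arrived [most never]] : t, giving (t -> e).

(t -> e)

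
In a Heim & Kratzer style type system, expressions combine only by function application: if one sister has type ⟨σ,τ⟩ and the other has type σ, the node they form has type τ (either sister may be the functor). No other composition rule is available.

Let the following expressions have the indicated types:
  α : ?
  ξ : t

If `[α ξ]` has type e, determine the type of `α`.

[α ξ] is required to be e. ξ : t cannot yield e as functor, so α : ⟨t,e⟩.

⟨t,e⟩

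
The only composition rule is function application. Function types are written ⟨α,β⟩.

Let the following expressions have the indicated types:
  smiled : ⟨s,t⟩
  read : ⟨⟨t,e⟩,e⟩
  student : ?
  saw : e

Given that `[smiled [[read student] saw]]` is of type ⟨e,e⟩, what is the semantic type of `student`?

⟨⟨⟨t,e⟩,e⟩,⟨e,⟨⟨s,t⟩,⟨e,e⟩⟩⟩⟩

[smiled [[read student] saw]] must have type ⟨e,e⟩. The sister smiled has type ⟨s,t⟩; that is not a function onto ⟨e,e⟩, so [[read student] saw] must be the functor, of type ⟨⟨s,t⟩,⟨e,e⟩⟩.
[[read student] saw] must have type ⟨⟨s,t⟩,⟨e,e⟩⟩. The sister saw has type e; that is not a function onto ⟨⟨s,t⟩,⟨e,e⟩⟩, so [read student] must be the functor, of type ⟨e,⟨⟨s,t⟩,⟨e,e⟩⟩⟩.
[read student] must have type ⟨e,⟨⟨s,t⟩,⟨e,e⟩⟩⟩. The sister read has type ⟨⟨t,e⟩,e⟩; that is not a function onto ⟨e,⟨⟨s,t⟩,⟨e,e⟩⟩⟩, so student must be the functor, of type ⟨⟨⟨t,e⟩,e⟩,⟨e,⟨⟨s,t⟩,⟨e,e⟩⟩⟩⟩.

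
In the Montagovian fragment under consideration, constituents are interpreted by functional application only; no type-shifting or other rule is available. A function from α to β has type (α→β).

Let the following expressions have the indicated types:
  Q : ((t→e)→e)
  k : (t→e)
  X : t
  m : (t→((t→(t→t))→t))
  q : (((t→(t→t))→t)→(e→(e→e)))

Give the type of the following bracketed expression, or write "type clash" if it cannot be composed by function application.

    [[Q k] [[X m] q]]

[Q k]: functor Q : ((t→e)→e), argument k : (t→e); result e.
[X m]: functor m : (t→((t→(t→t))→t)), argument X : t; result ((t→(t→t))→t).
[[X m] q]: functor q : (((t→(t→t))→t)→(e→(e→e))), argument [X m] : ((t→(t→t))→t); result (e→(e→e)).
[[Q k] [[X m] q]]: functor [[X m] q] : (e→(e→e)), argument [Q k] : e; result (e→e).

(e→e)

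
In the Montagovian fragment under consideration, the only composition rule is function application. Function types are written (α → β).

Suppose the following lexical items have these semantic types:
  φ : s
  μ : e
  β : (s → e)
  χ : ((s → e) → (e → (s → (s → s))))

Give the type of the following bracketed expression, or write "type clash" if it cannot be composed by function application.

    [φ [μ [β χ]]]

(s → s)

[β χ]: ((s → e) → (e → (s → (s → s)))) applied to (s → e) yields (e → (s → (s → s))).
[μ [β χ]]: (e → (s → (s → s))) applied to e yields (s → (s → s)).
[φ [μ [β χ]]]: (s → (s → s)) applied to s yields (s → s).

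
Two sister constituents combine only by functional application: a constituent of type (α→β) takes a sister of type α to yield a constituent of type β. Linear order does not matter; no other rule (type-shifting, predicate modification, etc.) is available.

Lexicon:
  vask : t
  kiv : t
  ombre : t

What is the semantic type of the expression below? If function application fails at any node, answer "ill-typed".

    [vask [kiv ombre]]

ill-typed

[kiv ombre]: t with t — neither is a function whose domain matches the other; composition fails here.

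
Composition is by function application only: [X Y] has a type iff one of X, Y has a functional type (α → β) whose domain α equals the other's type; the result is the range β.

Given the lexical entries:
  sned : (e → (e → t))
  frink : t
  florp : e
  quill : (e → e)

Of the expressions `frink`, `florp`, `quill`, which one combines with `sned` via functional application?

florp

frink : t — neither side's domain matches the other.
florp — combines: sned : (e → (e → t)) takes florp : e as argument, giving (e → t).
quill : (e → e) — neither side's domain matches the other.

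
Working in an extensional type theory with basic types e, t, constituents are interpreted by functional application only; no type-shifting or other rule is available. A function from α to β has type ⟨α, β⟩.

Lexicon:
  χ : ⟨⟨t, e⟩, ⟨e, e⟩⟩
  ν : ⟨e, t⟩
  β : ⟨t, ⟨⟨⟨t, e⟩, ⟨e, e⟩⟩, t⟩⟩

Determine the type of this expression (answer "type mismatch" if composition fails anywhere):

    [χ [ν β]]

type mismatch

[ν β]: ⟨e, t⟩ with ⟨t, ⟨⟨⟨t, e⟩, ⟨e, e⟩⟩, t⟩⟩ — neither is a function whose domain matches the other; composition fails here.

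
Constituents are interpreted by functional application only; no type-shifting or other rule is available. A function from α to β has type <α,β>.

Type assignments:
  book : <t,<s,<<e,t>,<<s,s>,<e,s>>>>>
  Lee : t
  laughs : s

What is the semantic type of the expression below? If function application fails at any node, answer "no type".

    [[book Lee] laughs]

[book Lee]: book is <t,<s,<<e,t>,<<s,s>,<e,s>>>>>, Lee is t; result <s,<<e,t>,<<s,s>,<e,s>>>>.
[[book Lee] laughs]: [book Lee] is <s,<<e,t>,<<s,s>,<e,s>>>>, laughs is s; result <<e,t>,<<s,s>,<e,s>>>.

<<e,t>,<<s,s>,<e,s>>>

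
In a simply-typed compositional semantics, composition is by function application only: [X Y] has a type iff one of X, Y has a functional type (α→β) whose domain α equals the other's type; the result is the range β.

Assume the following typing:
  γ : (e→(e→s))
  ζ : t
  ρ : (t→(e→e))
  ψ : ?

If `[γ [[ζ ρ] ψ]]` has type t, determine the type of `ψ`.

((e→e)→((e→(e→s))→t))

For [γ [[ζ ρ] ψ]] to have type t with γ of type (e→(e→s)), [[ζ ρ] ψ] must be the function: [[ζ ρ] ψ] : ((e→(e→s))→t).
For [[ζ ρ] ψ] to have type ((e→(e→s))→t) with [ζ ρ] of type (e→e), ψ must be the function: ψ : ((e→e)→((e→(e→s))→t)).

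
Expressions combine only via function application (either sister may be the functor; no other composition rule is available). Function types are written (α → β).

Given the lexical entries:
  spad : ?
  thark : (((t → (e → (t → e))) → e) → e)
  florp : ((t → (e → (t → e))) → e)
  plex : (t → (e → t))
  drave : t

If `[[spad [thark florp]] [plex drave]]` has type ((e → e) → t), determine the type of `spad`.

(e → ((e → t) → ((e → e) → t)))

For [[spad [thark florp]] [plex drave]] to have type ((e → e) → t) with [plex drave] of type (e → t), [spad [thark florp]] must be the function: [spad [thark florp]] : ((e → t) → ((e → e) → t)).
For [spad [thark florp]] to have type ((e → t) → ((e → e) → t)) with [thark florp] of type e, spad must be the function: spad : (e → ((e → t) → ((e → e) → t))).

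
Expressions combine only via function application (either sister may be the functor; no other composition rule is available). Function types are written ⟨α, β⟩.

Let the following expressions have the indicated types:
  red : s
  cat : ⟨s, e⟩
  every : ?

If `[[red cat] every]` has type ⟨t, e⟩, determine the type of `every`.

⟨e, ⟨t, e⟩⟩

For [[red cat] every] to have type ⟨t, e⟩ with [red cat] of type e, every must be the function: every : ⟨e, ⟨t, e⟩⟩.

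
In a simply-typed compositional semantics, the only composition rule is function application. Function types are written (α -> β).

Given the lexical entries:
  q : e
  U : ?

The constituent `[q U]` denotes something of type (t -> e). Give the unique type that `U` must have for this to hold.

[q U] is required to be (t -> e). q : e cannot yield (t -> e) as functor, so U : (e -> (t -> e)).

(e -> (t -> e))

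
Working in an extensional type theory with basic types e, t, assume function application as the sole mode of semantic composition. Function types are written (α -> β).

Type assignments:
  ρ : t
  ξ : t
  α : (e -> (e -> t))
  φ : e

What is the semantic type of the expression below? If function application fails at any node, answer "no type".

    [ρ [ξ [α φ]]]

[α φ]: functor α : (e -> (e -> t)), argument φ : e; result (e -> t).
At [ξ [α φ]]: neither t nor (e -> t) can take the other as argument; the node is ill-typed.

no type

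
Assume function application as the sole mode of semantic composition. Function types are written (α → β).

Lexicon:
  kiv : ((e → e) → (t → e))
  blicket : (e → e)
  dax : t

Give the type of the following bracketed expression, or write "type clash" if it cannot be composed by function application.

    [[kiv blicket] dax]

e

[kiv blicket] — kiv of type ((e → e) → (t → e)) combines with blicket of type (e → e): type (t → e).
[[kiv blicket] dax] — [kiv blicket] of type (t → e) combines with dax of type t: type e.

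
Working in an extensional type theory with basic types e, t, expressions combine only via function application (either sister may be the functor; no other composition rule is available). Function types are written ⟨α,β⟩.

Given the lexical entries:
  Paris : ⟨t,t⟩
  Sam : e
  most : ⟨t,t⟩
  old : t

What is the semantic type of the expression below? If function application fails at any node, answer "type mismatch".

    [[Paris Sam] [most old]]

[Paris Sam]: ⟨t,t⟩ with e — neither is a function whose domain matches the other; composition fails here.

type mismatch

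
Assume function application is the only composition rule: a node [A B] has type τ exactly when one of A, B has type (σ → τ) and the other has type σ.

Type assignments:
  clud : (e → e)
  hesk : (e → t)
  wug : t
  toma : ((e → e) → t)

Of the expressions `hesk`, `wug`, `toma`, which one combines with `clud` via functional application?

toma

hesk : (e → t) — neither side's domain matches the other.
wug : t — neither side's domain matches the other.
toma — combines: toma : ((e → e) → t) takes clud : (e → e) as argument, giving t.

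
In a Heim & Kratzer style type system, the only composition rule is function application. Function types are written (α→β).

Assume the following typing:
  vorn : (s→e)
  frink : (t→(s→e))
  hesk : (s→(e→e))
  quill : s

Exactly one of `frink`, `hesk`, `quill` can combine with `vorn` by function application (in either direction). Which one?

quill

frink : (t→(s→e)) — neither side's domain matches the other.
hesk : (s→(e→e)) — neither side's domain matches the other.
quill — combines: vorn : (s→e) takes quill : s as argument, giving e.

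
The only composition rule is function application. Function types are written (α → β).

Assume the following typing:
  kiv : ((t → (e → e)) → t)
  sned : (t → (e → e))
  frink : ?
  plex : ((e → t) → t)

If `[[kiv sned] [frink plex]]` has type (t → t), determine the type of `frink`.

(((e → t) → t) → (t → (t → t)))

[[kiv sned] [frink plex]] must have type (t → t). The sister [kiv sned] has type t; that is not a function onto (t → t), so [frink plex] must be the functor, of type (t → (t → t)).
[frink plex] must have type (t → (t → t)). The sister plex has type ((e → t) → t); that is not a function onto (t → (t → t)), so frink must be the functor, of type (((e → t) → t) → (t → (t → t))).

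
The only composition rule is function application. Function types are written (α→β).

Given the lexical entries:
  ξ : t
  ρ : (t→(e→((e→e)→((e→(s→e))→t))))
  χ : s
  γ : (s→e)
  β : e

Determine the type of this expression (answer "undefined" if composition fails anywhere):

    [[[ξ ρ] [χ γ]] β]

undefined

At [ξ ρ], ρ : (t→(e→((e→e)→((e→(s→e))→t)))) takes ξ : t, giving (e→((e→e)→((e→(s→e))→t))).
At [χ γ], γ : (s→e) takes χ : s, giving e.
At [[ξ ρ] [χ γ]], [ξ ρ] : (e→((e→e)→((e→(s→e))→t))) takes [χ γ] : e, giving ((e→e)→((e→(s→e))→t)).
[[[ξ ρ] [χ γ]] β]: ((e→e)→((e→(s→e))→t)) and e cannot combine by function application — type clash.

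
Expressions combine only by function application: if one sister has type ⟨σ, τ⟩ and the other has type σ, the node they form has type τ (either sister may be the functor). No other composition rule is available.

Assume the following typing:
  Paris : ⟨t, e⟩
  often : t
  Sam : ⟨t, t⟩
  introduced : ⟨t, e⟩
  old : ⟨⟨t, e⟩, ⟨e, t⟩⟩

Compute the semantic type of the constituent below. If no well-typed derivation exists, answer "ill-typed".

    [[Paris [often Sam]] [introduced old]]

t

At [often Sam], Sam : ⟨t, t⟩ takes often : t, giving t.
At [Paris [often Sam]], Paris : ⟨t, e⟩ takes [often Sam] : t, giving e.
At [introduced old], old : ⟨⟨t, e⟩, ⟨e, t⟩⟩ takes introduced : ⟨t, e⟩, giving ⟨e, t⟩.
At [[Paris [often Sam]] [introduced old]], [introduced old] : ⟨e, t⟩ takes [Paris [often Sam]] : e, giving t.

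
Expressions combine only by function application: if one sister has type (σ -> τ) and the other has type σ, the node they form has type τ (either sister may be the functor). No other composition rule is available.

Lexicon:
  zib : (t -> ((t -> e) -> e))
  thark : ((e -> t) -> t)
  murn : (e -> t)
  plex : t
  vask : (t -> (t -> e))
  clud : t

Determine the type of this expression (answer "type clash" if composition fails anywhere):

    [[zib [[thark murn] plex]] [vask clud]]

type clash

[thark murn]: ((e -> t) -> t) applied to (e -> t) yields t.
[[thark murn] plex]: t and t cannot combine by function application — type clash.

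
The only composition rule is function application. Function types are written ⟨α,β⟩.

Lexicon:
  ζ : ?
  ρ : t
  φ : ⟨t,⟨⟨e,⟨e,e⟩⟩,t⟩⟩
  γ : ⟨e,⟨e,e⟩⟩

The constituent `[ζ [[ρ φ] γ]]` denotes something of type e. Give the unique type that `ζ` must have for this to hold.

⟨t,e⟩

At [ζ [[ρ φ] γ]] (required: e): [[ρ φ] γ] is t, which is not a function with range e; hence ζ is the functor — type ⟨t,e⟩.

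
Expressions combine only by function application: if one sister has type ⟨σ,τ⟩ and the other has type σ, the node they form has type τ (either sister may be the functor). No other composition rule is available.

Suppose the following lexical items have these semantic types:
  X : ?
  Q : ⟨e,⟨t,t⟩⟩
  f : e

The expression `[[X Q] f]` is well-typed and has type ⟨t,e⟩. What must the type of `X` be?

For [[X Q] f] to have type ⟨t,e⟩ with f of type e, [X Q] must be the function: [X Q] : ⟨e,⟨t,e⟩⟩.
For [X Q] to have type ⟨e,⟨t,e⟩⟩ with Q of type ⟨e,⟨t,t⟩⟩, X must be the function: X : ⟨⟨e,⟨t,t⟩⟩,⟨e,⟨t,e⟩⟩⟩.

⟨⟨e,⟨t,t⟩⟩,⟨e,⟨t,e⟩⟩⟩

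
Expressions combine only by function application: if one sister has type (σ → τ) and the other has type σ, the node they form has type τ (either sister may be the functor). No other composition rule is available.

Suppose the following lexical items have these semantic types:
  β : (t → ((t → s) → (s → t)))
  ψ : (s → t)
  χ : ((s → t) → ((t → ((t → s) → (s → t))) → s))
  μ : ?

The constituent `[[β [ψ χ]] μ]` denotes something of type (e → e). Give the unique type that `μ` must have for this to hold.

[[β [ψ χ]] μ] must have type (e → e). The sister [β [ψ χ]] has type s; that is not a function onto (e → e), so μ must be the functor, of type (s → (e → e)).

(s → (e → e))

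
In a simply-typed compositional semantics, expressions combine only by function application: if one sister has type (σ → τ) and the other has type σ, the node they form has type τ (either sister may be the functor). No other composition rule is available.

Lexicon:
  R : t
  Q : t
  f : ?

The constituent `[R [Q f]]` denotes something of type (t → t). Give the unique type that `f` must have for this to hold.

[R [Q f]] must have type (t → t). The sister R has type t; that is not a function onto (t → t), so [Q f] must be the functor, of type (t → (t → t)).
[Q f] must have type (t → (t → t)). The sister Q has type t; that is not a function onto (t → (t → t)), so f must be the functor, of type (t → (t → (t → t))).

(t → (t → (t → t)))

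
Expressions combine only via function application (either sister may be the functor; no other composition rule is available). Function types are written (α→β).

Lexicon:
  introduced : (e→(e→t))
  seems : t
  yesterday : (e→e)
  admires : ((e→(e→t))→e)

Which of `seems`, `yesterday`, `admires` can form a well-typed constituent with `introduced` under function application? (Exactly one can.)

admires

seems : t — no; introduced wants e, and seems wants nothing (atomic).
yesterday : (e→e) — no; introduced wants e, and yesterday wants e.
admires — combines: admires : ((e→(e→t))→e) takes introduced : (e→(e→t)) as argument, giving e.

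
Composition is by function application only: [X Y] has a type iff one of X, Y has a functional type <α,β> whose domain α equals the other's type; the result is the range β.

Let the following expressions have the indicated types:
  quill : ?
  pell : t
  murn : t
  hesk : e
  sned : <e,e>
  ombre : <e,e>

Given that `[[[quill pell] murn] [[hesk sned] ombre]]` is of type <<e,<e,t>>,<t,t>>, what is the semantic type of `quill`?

For [[[quill pell] murn] [[hesk sned] ombre]] to have type <<e,<e,t>>,<t,t>> with [[hesk sned] ombre] of type e, [[quill pell] murn] must be the function: [[quill pell] murn] : <e,<<e,<e,t>>,<t,t>>>.
For [[quill pell] murn] to have type <e,<<e,<e,t>>,<t,t>>> with murn of type t, [quill pell] must be the function: [quill pell] : <t,<e,<<e,<e,t>>,<t,t>>>>.
For [quill pell] to have type <t,<e,<<e,<e,t>>,<t,t>>>> with pell of type t, quill must be the function: quill : <t,<t,<e,<<e,<e,t>>,<t,t>>>>>.

<t,<t,<e,<<e,<e,t>>,<t,t>>>>>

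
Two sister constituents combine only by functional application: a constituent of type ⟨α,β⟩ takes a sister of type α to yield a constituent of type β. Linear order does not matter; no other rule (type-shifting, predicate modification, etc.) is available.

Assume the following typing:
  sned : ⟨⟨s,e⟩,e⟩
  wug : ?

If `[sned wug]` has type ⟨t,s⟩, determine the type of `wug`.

⟨⟨⟨s,e⟩,e⟩,⟨t,s⟩⟩

For [sned wug] to have type ⟨t,s⟩ with sned of type ⟨⟨s,e⟩,e⟩, wug must be the function: wug : ⟨⟨⟨s,e⟩,e⟩,⟨t,s⟩⟩.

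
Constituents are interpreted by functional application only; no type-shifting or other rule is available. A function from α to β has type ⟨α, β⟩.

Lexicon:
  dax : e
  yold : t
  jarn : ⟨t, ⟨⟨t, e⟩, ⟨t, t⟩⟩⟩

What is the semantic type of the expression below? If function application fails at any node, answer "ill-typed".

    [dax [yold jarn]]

ill-typed

[yold jarn]: ⟨t, ⟨⟨t, e⟩, ⟨t, t⟩⟩⟩ applied to t yields ⟨⟨t, e⟩, ⟨t, t⟩⟩.
[dax [yold jarn]]: e and ⟨⟨t, e⟩, ⟨t, t⟩⟩ cannot combine by function application — type clash.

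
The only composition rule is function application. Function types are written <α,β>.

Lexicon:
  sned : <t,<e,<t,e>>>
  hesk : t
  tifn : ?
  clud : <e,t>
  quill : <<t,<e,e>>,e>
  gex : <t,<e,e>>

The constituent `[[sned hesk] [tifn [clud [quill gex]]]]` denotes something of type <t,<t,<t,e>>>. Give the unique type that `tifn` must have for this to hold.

[[sned hesk] [tifn [clud [quill gex]]]] must have type <t,<t,<t,e>>>. The sister [sned hesk] has type <e,<t,e>>; that is not a function onto <t,<t,<t,e>>>, so [tifn [clud [quill gex]]] must be the functor, of type <<e,<t,e>>,<t,<t,<t,e>>>>.
[tifn [clud [quill gex]]] must have type <<e,<t,e>>,<t,<t,<t,e>>>>. The sister [clud [quill gex]] has type t; that is not a function onto <<e,<t,e>>,<t,<t,<t,e>>>>, so tifn must be the functor, of type <t,<<e,<t,e>>,<t,<t,<t,e>>>>>.

<t,<<e,<t,e>>,<t,<t,<t,e>>>>>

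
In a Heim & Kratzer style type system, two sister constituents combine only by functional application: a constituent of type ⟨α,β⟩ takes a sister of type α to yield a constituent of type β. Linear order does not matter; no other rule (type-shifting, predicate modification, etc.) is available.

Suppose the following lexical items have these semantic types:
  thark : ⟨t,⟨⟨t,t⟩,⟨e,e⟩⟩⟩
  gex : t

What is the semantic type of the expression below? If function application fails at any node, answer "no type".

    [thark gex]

[thark gex]: ⟨t,⟨⟨t,t⟩,⟨e,e⟩⟩⟩ applied to t yields ⟨⟨t,t⟩,⟨e,e⟩⟩.

⟨⟨t,t⟩,⟨e,e⟩⟩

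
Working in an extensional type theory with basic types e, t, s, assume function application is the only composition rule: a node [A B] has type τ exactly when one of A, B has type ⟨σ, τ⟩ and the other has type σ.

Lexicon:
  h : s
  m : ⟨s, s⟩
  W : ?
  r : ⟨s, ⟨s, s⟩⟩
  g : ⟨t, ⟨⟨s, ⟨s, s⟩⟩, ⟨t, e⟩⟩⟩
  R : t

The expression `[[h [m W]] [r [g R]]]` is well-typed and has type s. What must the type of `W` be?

[[h [m W]] [r [g R]]] must have type s. The sister [r [g R]] has type ⟨t, e⟩; that is not a function onto s, so [h [m W]] must be the functor, of type ⟨⟨t, e⟩, s⟩.
[h [m W]] must have type ⟨⟨t, e⟩, s⟩. The sister h has type s; that is not a function onto ⟨⟨t, e⟩, s⟩, so [m W] must be the functor, of type ⟨s, ⟨⟨t, e⟩, s⟩⟩.
[m W] must have type ⟨s, ⟨⟨t, e⟩, s⟩⟩. The sister m has type ⟨s, s⟩; that is not a function onto ⟨s, ⟨⟨t, e⟩, s⟩⟩, so W must be the functor, of type ⟨⟨s, s⟩, ⟨s, ⟨⟨t, e⟩, s⟩⟩⟩.

⟨⟨s, s⟩, ⟨s, ⟨⟨t, e⟩, s⟩⟩⟩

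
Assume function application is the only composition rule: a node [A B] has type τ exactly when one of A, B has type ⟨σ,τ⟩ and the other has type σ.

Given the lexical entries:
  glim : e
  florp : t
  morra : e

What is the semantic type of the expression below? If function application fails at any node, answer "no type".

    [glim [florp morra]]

[florp morra]: t and e cannot combine by function application — type clash.

no type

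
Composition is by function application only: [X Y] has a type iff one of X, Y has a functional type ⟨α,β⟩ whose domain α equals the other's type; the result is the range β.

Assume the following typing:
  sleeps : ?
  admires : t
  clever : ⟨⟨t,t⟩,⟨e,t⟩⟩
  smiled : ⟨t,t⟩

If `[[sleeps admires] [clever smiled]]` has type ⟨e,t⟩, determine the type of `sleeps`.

[[sleeps admires] [clever smiled]] must have type ⟨e,t⟩. The sister [clever smiled] has type ⟨e,t⟩; that is not a function onto ⟨e,t⟩, so [sleeps admires] must be the functor, of type ⟨⟨e,t⟩,⟨e,t⟩⟩.
[sleeps admires] must have type ⟨⟨e,t⟩,⟨e,t⟩⟩. The sister admires has type t; that is not a function onto ⟨⟨e,t⟩,⟨e,t⟩⟩, so sleeps must be the functor, of type ⟨t,⟨⟨e,t⟩,⟨e,t⟩⟩⟩.

⟨t,⟨⟨e,t⟩,⟨e,t⟩⟩⟩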